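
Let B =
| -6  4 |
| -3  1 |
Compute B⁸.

tr B = -5 and det B = 6, so the characteristic polynomial is λ² − (-5)λ + (6) with roots -2 and -3.
Eigenvectors give P = [[1, 4], [1, 3]] with P⁻¹ = [[-3, 4], [1, -1]], and B = P·diag(-2, -3)·P⁻¹.
Then B⁸ = P·diag(256, 6561)·P⁻¹ = [[256, 26244], [256, 19683]] · [[-3, 4], [1, -1]] = [[25476, -25220], [18915, -18659]].

[[25476, -25220], [18915, -18659]]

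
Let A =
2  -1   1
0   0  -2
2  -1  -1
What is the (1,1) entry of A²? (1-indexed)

6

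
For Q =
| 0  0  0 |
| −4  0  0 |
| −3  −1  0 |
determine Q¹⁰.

[[0, 0, 0], [0, 0, 0], [0, 0, 0]]

Q is strictly triangular, hence nilpotent: Q³ = 0, so Q¹⁰ = 0.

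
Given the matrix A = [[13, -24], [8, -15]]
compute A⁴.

[[-239, 480], [-160, 321]]

tr A = -2 and det A = -3, so the characteristic polynomial is λ² − (-2)λ + (-3) with roots -3 and 1.
Eigenvectors give P = [[-3, -2], [-2, -1]] with P⁻¹ = [[1, -2], [-2, 3]], and A = P·diag(-3, 1)·P⁻¹.
Then A⁴ = P·diag(81, 1)·P⁻¹ = [[-243, -2], [-162, -1]] · [[1, -2], [-2, 3]] = [[-239, 480], [-160, 321]].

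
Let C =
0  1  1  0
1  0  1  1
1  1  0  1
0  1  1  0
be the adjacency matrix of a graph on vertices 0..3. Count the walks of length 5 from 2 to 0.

The number of length-5 walks from vertex 2 to vertex 0 is entry (2,0) of C⁵, where C is the adjacency matrix.
C² = [[2, 1, 1, 2], [1, 3, 2, 1], [1, 2, 3, 1], [2, 1, 1, 2]]
C³ = [[2, 5, 5, 2], [5, 4, 5, 5], [5, 5, 4, 5], [2, 5, 5, 2]]
C⁴ = [[10, 9, 9, 10], [9, 15, 14, 9], [9, 14, 15, 9], [10, 9, 9, 10]]
C⁵ = [[18, 29, 29, 18], [29, 32, 33, 29], [29, 33, 32, 29], [18, 29, 29, 18]]

29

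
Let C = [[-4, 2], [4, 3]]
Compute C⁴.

[[584, -82], [-164, 297]]

C² = [[24, -2], [-4, 17]]
C³ = [[-104, 42], [84, 43]]
C⁴ = [[584, -82], [-164, 297]]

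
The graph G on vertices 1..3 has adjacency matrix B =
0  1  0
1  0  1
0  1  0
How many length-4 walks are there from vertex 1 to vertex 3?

2

The number of length-4 walks from vertex 1 to vertex 3 is entry (1,3) of B⁴, where B is the adjacency matrix.
B² = [[1, 0, 1], [0, 2, 0], [1, 0, 1]]
B³ = [[0, 2, 0], [2, 0, 2], [0, 2, 0]]
B⁴ = [[2, 0, 2], [0, 4, 0], [2, 0, 2]]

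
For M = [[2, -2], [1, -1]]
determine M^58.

[[2, -2], [1, -1]]

M² = M (a projection; rank 1, trace 1), so M^58 = M.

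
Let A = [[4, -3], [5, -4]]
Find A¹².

A² = I (check: tr A = 0 and det A = -1), so A¹² = I since 12 is even.

[[1, 0], [0, 1]]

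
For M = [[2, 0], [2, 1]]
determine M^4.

M^2 = [[4, 0], [6, 1]]
M^3 = [[8, 0], [14, 1]]
M^4 = [[16, 0], [30, 1]]

[[16, 0], [30, 1]]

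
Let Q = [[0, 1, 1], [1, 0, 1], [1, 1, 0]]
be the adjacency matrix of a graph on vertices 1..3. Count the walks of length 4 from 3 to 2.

The number of length-4 walks from vertex 3 to vertex 2 is entry (3,2) of Q⁴, where Q is the adjacency matrix.
Q² = [[2, 1, 1], [1, 2, 1], [1, 1, 2]]
Q³ = [[2, 3, 3], [3, 2, 3], [3, 3, 2]]
Q⁴ = [[6, 5, 5], [5, 6, 5], [5, 5, 6]]

5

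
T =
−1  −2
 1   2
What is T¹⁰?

[[−1, −2], [1, 2]]

T² = T (a projection; rank 1, trace 1), so T¹⁰ = T.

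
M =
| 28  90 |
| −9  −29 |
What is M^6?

[[−566, −1890], [189, 631]]

tr M = −1 and det M = −2, so the characteristic polynomial is λ² − (−1)λ + (−2) with roots 1 and −2.
Eigenvectors give P = [[10, −3], [−3, 1]] with P⁻¹ = [[1, 3], [3, 10]], and M = P·diag(1, −2)·P⁻¹.
Then M^6 = P·diag(1, 64)·P⁻¹ = [[10, −192], [−3, 64]] · [[1, 3], [3, 10]] = [[−566, −1890], [189, 631]].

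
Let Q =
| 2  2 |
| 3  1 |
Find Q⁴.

Q² = [[10, 6], [9, 7]]
Q³ = [[38, 26], [39, 25]]
Q⁴ = [[154, 102], [153, 103]]

[[154, 102], [153, 103]]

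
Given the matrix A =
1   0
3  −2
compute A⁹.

[[1, 0], [513, −512]]

tr A = −1 and det A = −2, so the characteristic polynomial is λ² − (−1)λ + (−2) with roots −2 and 1.
Eigenvectors give P = [[0, 1], [−1, 1]] with P⁻¹ = [[1, −1], [1, 0]], and A = P·diag(−2, 1)·P⁻¹.
Then A⁹ = P·diag(−512, 1)·P⁻¹ = [[0, 1], [512, 1]] · [[1, −1], [1, 0]] = [[1, 0], [513, −512]].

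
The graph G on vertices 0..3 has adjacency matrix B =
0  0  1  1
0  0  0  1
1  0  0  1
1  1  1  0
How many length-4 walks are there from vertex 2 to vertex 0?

The number of length-4 walks from vertex 2 to vertex 0 is entry (2,0) of B⁴, where B is the adjacency matrix.
B² = [[2, 1, 1, 1], [1, 1, 1, 0], [1, 1, 2, 1], [1, 0, 1, 3]]
B³ = [[2, 1, 3, 4], [1, 0, 1, 3], [3, 1, 2, 4], [4, 3, 4, 2]]
B⁴ = [[7, 4, 6, 6], [4, 3, 4, 2], [6, 4, 7, 6], [6, 2, 6, 11]]

6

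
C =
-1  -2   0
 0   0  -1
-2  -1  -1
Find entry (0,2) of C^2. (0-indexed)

2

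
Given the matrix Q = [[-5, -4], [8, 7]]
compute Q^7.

tr Q = 2 and det Q = -3, so the characteristic polynomial is λ² − (2)λ + (-3) with roots 3 and -1.
Eigenvectors give P = [[-1, -1], [2, 1]] with P⁻¹ = [[1, 1], [-2, -1]], and Q = P·diag(3, -1)·P⁻¹.
Then Q^7 = P·diag(2187, -1)·P⁻¹ = [[-2187, 1], [4374, -1]] · [[1, 1], [-2, -1]] = [[-2189, -2188], [4376, 4375]].

[[-2189, -2188], [4376, 4375]]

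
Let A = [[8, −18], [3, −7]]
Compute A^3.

[[26, −54], [9, −19]]

tr A = 1 and det A = −2, so the characteristic polynomial is λ² − (1)λ + (−2) with roots −1 and 2.
Eigenvectors give P = [[2, 3], [1, 1]] with P⁻¹ = [[−1, 3], [1, −2]], and A = P·diag(−1, 2)·P⁻¹.
Then A^3 = P·diag(−1, 8)·P⁻¹ = [[−2, 24], [−1, 8]] · [[−1, 3], [1, −2]] = [[26, −54], [9, −19]].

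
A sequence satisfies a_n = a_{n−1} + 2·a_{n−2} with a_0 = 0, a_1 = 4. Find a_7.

172

With companion matrix A = [[1, 2], [1, 0]], [a_n, a_{n−1}]ᵀ = A·[a_{n−1}, a_{n−2}]ᵀ, so [a_7, a_6]ᵀ = A^6·[a_1, a_0]ᵀ.
A^6 = [[43, 42], [21, 22]], giving [a_7, a_6]ᵀ = [[172], [84]].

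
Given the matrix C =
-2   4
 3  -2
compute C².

[[16, -16], [-12, 16]]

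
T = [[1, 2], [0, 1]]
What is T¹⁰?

[[1, 20], [0, 1]]

T = I + N where N = [[0, 2], [0, 0]] is strictly upper-triangular, so N² = 0.
(I + N)¹⁰ = I + 10·N = [[1, 20], [0, 1]].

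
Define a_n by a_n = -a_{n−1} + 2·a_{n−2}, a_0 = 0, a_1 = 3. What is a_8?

With companion matrix C = [[-1, 2], [1, 0]], [a_n, a_{n−1}]ᵀ = C·[a_{n−1}, a_{n−2}]ᵀ, so [a_8, a_7]ᵀ = C^7·[a_1, a_0]ᵀ.
C^7 = [[-85, 86], [43, -42]], giving [a_8, a_7]ᵀ = [[-255], [129]].

-255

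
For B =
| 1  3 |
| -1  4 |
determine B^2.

[[-2, 15], [-5, 13]]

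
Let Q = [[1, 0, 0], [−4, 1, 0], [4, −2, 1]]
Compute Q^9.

[[1, 0, 0], [−36, 1, 0], [324, −18, 1]]

Q = I + N where N = [[0, 0, 0], [−4, 0, 0], [4, −2, 0]] is strictly lower-triangular, so N^3 = 0.
(I + N)^9 = I + 9·N + 36·N^2 = [[1, 0, 0], [−36, 1, 0], [324, −18, 1]].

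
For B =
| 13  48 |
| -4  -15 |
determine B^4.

[[-239, -960], [80, 321]]

tr B = -2 and det B = -3, so the characteristic polynomial is λ² − (-2)λ + (-3) with roots 1 and -3.
Eigenvectors give P = [[4, -3], [-1, 1]] with P⁻¹ = [[1, 3], [1, 4]], and B = P·diag(1, -3)·P⁻¹.
Then B^4 = P·diag(1, 81)·P⁻¹ = [[4, -243], [-1, 81]] · [[1, 3], [1, 4]] = [[-239, -960], [80, 321]].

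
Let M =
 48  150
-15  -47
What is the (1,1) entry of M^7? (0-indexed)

tr M = 1 and det M = -6, so the characteristic polynomial is λ² − (1)λ + (-6) with roots -2 and 3.
Eigenvectors give P = [[-3, -10], [1, 3]] with P⁻¹ = [[3, 10], [-1, -3]], and M = P·diag(-2, 3)·P⁻¹.
Then M^7 = P·diag(-128, 2187)·P⁻¹ = [[384, -21870], [-128, 6561]] · [[3, 10], [-1, -3]] = [[23022, 69450], [-6945, -20963]].

-20963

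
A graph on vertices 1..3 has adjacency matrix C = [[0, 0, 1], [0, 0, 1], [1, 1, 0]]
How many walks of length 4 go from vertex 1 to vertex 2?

The number of length-4 walks from vertex 1 to vertex 2 is entry (1,2) of C^4, where C is the adjacency matrix.
C^2 = [[1, 1, 0], [1, 1, 0], [0, 0, 2]]
C^3 = [[0, 0, 2], [0, 0, 2], [2, 2, 0]]
C^4 = [[2, 2, 0], [2, 2, 0], [0, 0, 4]]

2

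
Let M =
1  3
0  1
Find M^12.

[[1, 36], [0, 1]]

M = I + N where N = [[0, 3], [0, 0]] is strictly upper-triangular, so N^2 = 0.
(I + N)^12 = I + 12·N = [[1, 36], [0, 1]].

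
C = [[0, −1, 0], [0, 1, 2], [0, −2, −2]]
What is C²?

[[0, −1, −2], [0, −3, −2], [0, 2, 0]]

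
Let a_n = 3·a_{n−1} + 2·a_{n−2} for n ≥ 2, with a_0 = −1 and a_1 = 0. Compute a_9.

−12558

With companion matrix Q = [[3, 2], [1, 0]], [a_n, a_{n−1}]ᵀ = Q·[a_{n−1}, a_{n−2}]ᵀ, so [a_9, a_8]ᵀ = Q⁸·[a_1, a_0]ᵀ.
Q⁸ = [[22363, 12558], [6279, 3526]], giving [a_9, a_8]ᵀ = [[−12558], [−3526]].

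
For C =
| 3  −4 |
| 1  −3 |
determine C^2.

[[5, 0], [0, 5]]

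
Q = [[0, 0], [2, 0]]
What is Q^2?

[[0, 0], [0, 0]]

Q is strictly triangular, hence nilpotent: Q^2 = 0, so Q^2 = 0.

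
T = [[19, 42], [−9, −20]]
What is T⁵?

[[199, 462], [−99, −230]]

tr T = −1 and det T = −2, so the characteristic polynomial is λ² − (−1)λ + (−2) with roots −2 and 1.
Eigenvectors give P = [[2, −7], [−1, 3]] with P⁻¹ = [[−3, −7], [−1, −2]], and T = P·diag(−2, 1)·P⁻¹.
Then T⁵ = P·diag(−32, 1)·P⁻¹ = [[−64, −7], [32, 3]] · [[−3, −7], [−1, −2]] = [[199, 462], [−99, −230]].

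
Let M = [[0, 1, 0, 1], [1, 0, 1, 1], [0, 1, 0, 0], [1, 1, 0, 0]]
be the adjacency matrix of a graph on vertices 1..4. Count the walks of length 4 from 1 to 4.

6

The number of length-4 walks from vertex 1 to vertex 4 is entry (1,4) of M⁴, where M is the adjacency matrix.
M² = [[2, 1, 1, 1], [1, 3, 0, 1], [1, 0, 1, 1], [1, 1, 1, 2]]
M³ = [[2, 4, 1, 3], [4, 2, 3, 4], [1, 3, 0, 1], [3, 4, 1, 2]]
M⁴ = [[7, 6, 4, 6], [6, 11, 2, 6], [4, 2, 3, 4], [6, 6, 4, 7]]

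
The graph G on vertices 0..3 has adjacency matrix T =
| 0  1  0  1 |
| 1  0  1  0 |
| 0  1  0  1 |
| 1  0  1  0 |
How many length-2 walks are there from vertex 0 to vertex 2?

2

The number of length-2 walks from vertex 0 to vertex 2 is entry (0,2) of T², where T is the adjacency matrix.
T² = [[2, 0, 2, 0], [0, 2, 0, 2], [2, 0, 2, 0], [0, 2, 0, 2]]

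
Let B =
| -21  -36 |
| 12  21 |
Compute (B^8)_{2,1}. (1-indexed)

tr B = 0 and det B = -9, so the characteristic polynomial is λ² − (0)λ + (-9) with roots 3 and -3.
Eigenvectors give P = [[-3, 2], [2, -1]] with P⁻¹ = [[1, 2], [2, 3]], and B = P·diag(3, -3)·P⁻¹.
Then B^8 = P·diag(6561, 6561)·P⁻¹ = [[-19683, 13122], [13122, -6561]] · [[1, 2], [2, 3]] = [[6561, 0], [0, 6561]].

0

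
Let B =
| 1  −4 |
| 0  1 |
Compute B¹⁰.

[[1, −40], [0, 1]]

B = I + N where N = [[0, −4], [0, 0]] is strictly upper-triangular, so N² = 0.
(I + N)¹⁰ = I + 10·N = [[1, −40], [0, 1]].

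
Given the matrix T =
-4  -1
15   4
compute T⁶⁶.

[[1, 0], [0, 1]]

T² = I (check: tr T = 0 and det T = -1), so T⁶⁶ = I since 66 is even.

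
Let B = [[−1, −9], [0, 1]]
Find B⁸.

[[1, 0], [0, 1]]

B² = I (check: tr B = 0 and det B = −1), so B⁸ = I since 8 is even.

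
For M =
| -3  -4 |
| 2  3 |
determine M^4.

[[1, 0], [0, 1]]

M² = I (check: tr M = 0 and det M = -1), so M^4 = I since 4 is even.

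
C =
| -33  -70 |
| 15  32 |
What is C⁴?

[[471, 910], [-195, -374]]

tr C = -1 and det C = -6, so the characteristic polynomial is λ² − (-1)λ + (-6) with roots -3 and 2.
Eigenvectors give P = [[7, -2], [-3, 1]] with P⁻¹ = [[1, 2], [3, 7]], and C = P·diag(-3, 2)·P⁻¹.
Then C⁴ = P·diag(81, 16)·P⁻¹ = [[567, -32], [-243, 16]] · [[1, 2], [3, 7]] = [[471, 910], [-195, -374]].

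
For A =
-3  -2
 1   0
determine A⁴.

[[31, 30], [-15, -14]]

tr A = -3 and det A = 2, so the characteristic polynomial is λ² − (-3)λ + (2) with roots -2 and -1.
Eigenvectors give P = [[-2, -1], [1, 1]] with P⁻¹ = [[-1, -1], [1, 2]], and A = P·diag(-2, -1)·P⁻¹.
Then A⁴ = P·diag(16, 1)·P⁻¹ = [[-32, -1], [16, 1]] · [[-1, -1], [1, 2]] = [[31, 30], [-15, -14]].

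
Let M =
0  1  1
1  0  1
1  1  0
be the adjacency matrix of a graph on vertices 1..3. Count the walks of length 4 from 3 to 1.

The number of length-4 walks from vertex 3 to vertex 1 is entry (3,1) of M^4, where M is the adjacency matrix.
M^2 = [[2, 1, 1], [1, 2, 1], [1, 1, 2]]
M^3 = [[2, 3, 3], [3, 2, 3], [3, 3, 2]]
M^4 = [[6, 5, 5], [5, 6, 5], [5, 5, 6]]

5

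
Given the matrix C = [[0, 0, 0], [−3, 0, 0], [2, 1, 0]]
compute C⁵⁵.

C is strictly triangular, hence nilpotent: C³ = 0, so C⁵⁵ = 0.

[[0, 0, 0], [0, 0, 0], [0, 0, 0]]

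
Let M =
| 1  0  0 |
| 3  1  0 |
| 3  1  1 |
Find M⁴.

[[1, 0, 0], [12, 1, 0], [30, 4, 1]]

M = I + N where N = [[0, 0, 0], [3, 0, 0], [3, 1, 0]] is strictly lower-triangular, so N³ = 0.
(I + N)⁴ = I + 4·N + 6·N² = [[1, 0, 0], [12, 1, 0], [30, 4, 1]].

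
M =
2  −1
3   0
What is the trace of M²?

−2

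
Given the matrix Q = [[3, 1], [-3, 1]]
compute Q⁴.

Q² = [[6, 4], [-12, -2]]
Q³ = [[6, 10], [-30, -14]]
Q⁴ = [[-12, 16], [-48, -44]]

[[-12, 16], [-48, -44]]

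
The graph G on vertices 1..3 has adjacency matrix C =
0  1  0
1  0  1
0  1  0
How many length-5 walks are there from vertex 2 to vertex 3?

4

The number of length-5 walks from vertex 2 to vertex 3 is entry (2,3) of C^5, where C is the adjacency matrix.
C^2 = [[1, 0, 1], [0, 2, 0], [1, 0, 1]]
C^3 = [[0, 2, 0], [2, 0, 2], [0, 2, 0]]
C^4 = [[2, 0, 2], [0, 4, 0], [2, 0, 2]]
C^5 = [[0, 4, 0], [4, 0, 4], [0, 4, 0]]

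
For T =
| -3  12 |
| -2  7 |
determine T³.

[[-51, 156], [-26, 79]]

tr T = 4 and det T = 3, so the characteristic polynomial is λ² − (4)λ + (3) with roots 1 and 3.
Eigenvectors give P = [[-3, -2], [-1, -1]] with P⁻¹ = [[-1, 2], [1, -3]], and T = P·diag(1, 3)·P⁻¹.
Then T³ = P·diag(1, 27)·P⁻¹ = [[-3, -54], [-1, -27]] · [[-1, 2], [1, -3]] = [[-51, 156], [-26, 79]].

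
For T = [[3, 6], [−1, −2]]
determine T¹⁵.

[[3, 6], [−1, −2]]

T² = T (a projection; rank 1, trace 1), so T¹⁵ = T.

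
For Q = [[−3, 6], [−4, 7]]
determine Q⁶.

tr Q = 4 and det Q = 3, so the characteristic polynomial is λ² − (4)λ + (3) with roots 1 and 3.
Eigenvectors give P = [[3, 1], [2, 1]] with P⁻¹ = [[1, −1], [−2, 3]], and Q = P·diag(1, 3)·P⁻¹.
Then Q⁶ = P·diag(1, 729)·P⁻¹ = [[3, 729], [2, 729]] · [[1, −1], [−2, 3]] = [[−1455, 2184], [−1456, 2185]].

[[−1455, 2184], [−1456, 2185]]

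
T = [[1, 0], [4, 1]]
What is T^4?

[[1, 0], [16, 1]]

T = I + N where N = [[0, 0], [4, 0]] is strictly lower-triangular, so N^2 = 0.
(I + N)^4 = I + 4·N = [[1, 0], [16, 1]].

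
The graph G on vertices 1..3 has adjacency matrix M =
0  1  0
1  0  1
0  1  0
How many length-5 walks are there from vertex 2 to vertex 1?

The number of length-5 walks from vertex 2 to vertex 1 is entry (2,1) of M⁵, where M is the adjacency matrix.
M² = [[1, 0, 1], [0, 2, 0], [1, 0, 1]]
M³ = [[0, 2, 0], [2, 0, 2], [0, 2, 0]]
M⁴ = [[2, 0, 2], [0, 4, 0], [2, 0, 2]]
M⁵ = [[0, 4, 0], [4, 0, 4], [0, 4, 0]]

4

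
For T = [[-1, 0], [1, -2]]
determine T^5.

[[-1, 0], [31, -32]]

tr T = -3 and det T = 2, so the characteristic polynomial is λ² − (-3)λ + (2) with roots -1 and -2.
Eigenvectors give P = [[1, 0], [1, -1]] with P⁻¹ = [[1, 0], [1, -1]], and T = P·diag(-1, -2)·P⁻¹.
Then T^5 = P·diag(-1, -32)·P⁻¹ = [[-1, 0], [-1, 32]] · [[1, 0], [1, -1]] = [[-1, 0], [31, -32]].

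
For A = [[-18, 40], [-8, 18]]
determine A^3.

[[-72, 160], [-32, 72]]

tr A = 0 and det A = -4, so the characteristic polynomial is λ² − (0)λ + (-4) with roots -2 and 2.
Eigenvectors give P = [[5, 2], [2, 1]] with P⁻¹ = [[1, -2], [-2, 5]], and A = P·diag(-2, 2)·P⁻¹.
Then A^3 = P·diag(-8, 8)·P⁻¹ = [[-40, 16], [-16, 8]] · [[1, -2], [-2, 5]] = [[-72, 160], [-32, 72]].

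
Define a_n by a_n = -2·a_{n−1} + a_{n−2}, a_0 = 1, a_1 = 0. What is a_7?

-70

With companion matrix M = [[-2, 1], [1, 0]], [a_n, a_{n−1}]ᵀ = M·[a_{n−1}, a_{n−2}]ᵀ, so [a_7, a_6]ᵀ = M⁶·[a_1, a_0]ᵀ.
M⁶ = [[169, -70], [-70, 29]], giving [a_7, a_6]ᵀ = [[-70], [29]].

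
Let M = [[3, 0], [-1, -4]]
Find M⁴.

M² = [[9, 0], [1, 16]]
M³ = [[27, 0], [-13, -64]]
M⁴ = [[81, 0], [25, 256]]

[[81, 0], [25, 256]]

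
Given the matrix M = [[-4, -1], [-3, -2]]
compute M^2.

[[19, 6], [18, 7]]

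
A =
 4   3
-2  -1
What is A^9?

tr A = 3 and det A = 2, so the characteristic polynomial is λ² − (3)λ + (2) with roots 2 and 1.
Eigenvectors give P = [[-3, 1], [2, -1]] with P⁻¹ = [[-1, -1], [-2, -3]], and A = P·diag(2, 1)·P⁻¹.
Then A^9 = P·diag(512, 1)·P⁻¹ = [[-1536, 1], [1024, -1]] · [[-1, -1], [-2, -3]] = [[1534, 1533], [-1022, -1021]].

[[1534, 1533], [-1022, -1021]]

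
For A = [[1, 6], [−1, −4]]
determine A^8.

tr A = −3 and det A = 2, so the characteristic polynomial is λ² − (−3)λ + (2) with roots −1 and −2.
Eigenvectors give P = [[−3, −2], [1, 1]] with P⁻¹ = [[−1, −2], [1, 3]], and A = P·diag(−1, −2)·P⁻¹.
Then A^8 = P·diag(1, 256)·P⁻¹ = [[−3, −512], [1, 256]] · [[−1, −2], [1, 3]] = [[−509, −1530], [255, 766]].

[[−509, −1530], [255, 766]]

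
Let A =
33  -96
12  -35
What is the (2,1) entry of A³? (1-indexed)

tr A = -2 and det A = -3, so the characteristic polynomial is λ² − (-2)λ + (-3) with roots -3 and 1.
Eigenvectors give P = [[-8, 3], [-3, 1]] with P⁻¹ = [[1, -3], [3, -8]], and A = P·diag(-3, 1)·P⁻¹.
Then A³ = P·diag(-27, 1)·P⁻¹ = [[216, 3], [81, 1]] · [[1, -3], [3, -8]] = [[225, -672], [84, -251]].

84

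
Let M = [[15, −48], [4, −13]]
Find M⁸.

[[26241, −78720], [6560, −19679]]

tr M = 2 and det M = −3, so the characteristic polynomial is λ² − (2)λ + (−3) with roots 3 and −1.
Eigenvectors give P = [[4, 3], [1, 1]] with P⁻¹ = [[1, −3], [−1, 4]], and M = P·diag(3, −1)·P⁻¹.
Then M⁸ = P·diag(6561, 1)·P⁻¹ = [[26244, 3], [6561, 1]] · [[1, −3], [−1, 4]] = [[26241, −78720], [6560, −19679]].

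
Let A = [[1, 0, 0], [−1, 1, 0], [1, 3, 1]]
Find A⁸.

A = I + N where N = [[0, 0, 0], [−1, 0, 0], [1, 3, 0]] is strictly lower-triangular, so N³ = 0.
(I + N)⁸ = I + 8·N + 28·N² = [[1, 0, 0], [−8, 1, 0], [−76, 24, 1]].

[[1, 0, 0], [−8, 1, 0], [−76, 24, 1]]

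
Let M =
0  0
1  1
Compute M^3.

M² = M (a projection; rank 1, trace 1), so M^3 = M.

[[0, 0], [1, 1]]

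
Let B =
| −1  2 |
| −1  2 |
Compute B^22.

B² = B (a projection; rank 1, trace 1), so B^22 = B.

[[−1, 2], [−1, 2]]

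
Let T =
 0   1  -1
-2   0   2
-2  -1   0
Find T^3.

T^2 = [[0, 1, 2], [-4, -4, 2], [2, -2, 0]]
T^3 = [[-6, -2, 2], [4, -6, -4], [4, 2, -6]]

[[-6, -2, 2], [4, -6, -4], [4, 2, -6]]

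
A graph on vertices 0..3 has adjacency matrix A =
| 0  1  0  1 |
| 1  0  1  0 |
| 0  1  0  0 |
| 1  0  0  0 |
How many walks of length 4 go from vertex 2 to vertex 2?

2

The number of length-4 walks from vertex 2 to vertex 2 is entry (2,2) of A⁴, where A is the adjacency matrix.
A² = [[2, 0, 1, 0], [0, 2, 0, 1], [1, 0, 1, 0], [0, 1, 0, 1]]
A³ = [[0, 3, 0, 2], [3, 0, 2, 0], [0, 2, 0, 1], [2, 0, 1, 0]]
A⁴ = [[5, 0, 3, 0], [0, 5, 0, 3], [3, 0, 2, 0], [0, 3, 0, 2]]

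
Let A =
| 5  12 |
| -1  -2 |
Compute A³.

tr A = 3 and det A = 2, so the characteristic polynomial is λ² − (3)λ + (2) with roots 1 and 2.
Eigenvectors give P = [[3, -4], [-1, 1]] with P⁻¹ = [[-1, -4], [-1, -3]], and A = P·diag(1, 2)·P⁻¹.
Then A³ = P·diag(1, 8)·P⁻¹ = [[3, -32], [-1, 8]] · [[-1, -4], [-1, -3]] = [[29, 84], [-7, -20]].

[[29, 84], [-7, -20]]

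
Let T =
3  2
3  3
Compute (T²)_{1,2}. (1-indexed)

12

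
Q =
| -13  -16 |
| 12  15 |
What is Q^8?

[[-19679, -26240], [19680, 26241]]

tr Q = 2 and det Q = -3, so the characteristic polynomial is λ² − (2)λ + (-3) with roots 3 and -1.
Eigenvectors give P = [[1, -4], [-1, 3]] with P⁻¹ = [[-3, -4], [-1, -1]], and Q = P·diag(3, -1)·P⁻¹.
Then Q^8 = P·diag(6561, 1)·P⁻¹ = [[6561, -4], [-6561, 3]] · [[-3, -4], [-1, -1]] = [[-19679, -26240], [19680, 26241]].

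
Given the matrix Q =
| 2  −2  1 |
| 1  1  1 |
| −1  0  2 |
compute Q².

[[1, −6, 2], [2, −1, 4], [−4, 2, 3]]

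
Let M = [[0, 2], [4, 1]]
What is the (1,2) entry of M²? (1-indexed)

2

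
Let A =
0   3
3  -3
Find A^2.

[[9, -9], [-9, 18]]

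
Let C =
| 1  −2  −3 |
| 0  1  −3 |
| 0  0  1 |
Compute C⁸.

[[1, −16, 144], [0, 1, −24], [0, 0, 1]]

C = I + N where N = [[0, −2, −3], [0, 0, −3], [0, 0, 0]] is strictly upper-triangular, so N³ = 0.
(I + N)⁸ = I + 8·N + 28·N² = [[1, −16, 144], [0, 1, −24], [0, 0, 1]].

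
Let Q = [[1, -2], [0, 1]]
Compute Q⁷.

[[1, -14], [0, 1]]

Q = I + N where N = [[0, -2], [0, 0]] is strictly upper-triangular, so N² = 0.
(I + N)⁷ = I + 7·N = [[1, -14], [0, 1]].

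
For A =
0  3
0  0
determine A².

A is strictly triangular, hence nilpotent: A² = 0, so A² = 0.

[[0, 0], [0, 0]]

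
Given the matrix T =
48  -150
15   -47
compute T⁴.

tr T = 1 and det T = -6, so the characteristic polynomial is λ² − (1)λ + (-6) with roots -2 and 3.
Eigenvectors give P = [[3, -10], [1, -3]] with P⁻¹ = [[-3, 10], [-1, 3]], and T = P·diag(-2, 3)·P⁻¹.
Then T⁴ = P·diag(16, 81)·P⁻¹ = [[48, -810], [16, -243]] · [[-3, 10], [-1, 3]] = [[666, -1950], [195, -569]].

[[666, -1950], [195, -569]]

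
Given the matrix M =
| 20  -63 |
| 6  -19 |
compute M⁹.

tr M = 1 and det M = -2, so the characteristic polynomial is λ² − (1)λ + (-2) with roots -1 and 2.
Eigenvectors give P = [[3, 7], [1, 2]] with P⁻¹ = [[-2, 7], [1, -3]], and M = P·diag(-1, 2)·P⁻¹.
Then M⁹ = P·diag(-1, 512)·P⁻¹ = [[-3, 3584], [-1, 1024]] · [[-2, 7], [1, -3]] = [[3590, -10773], [1026, -3079]].

[[3590, -10773], [1026, -3079]]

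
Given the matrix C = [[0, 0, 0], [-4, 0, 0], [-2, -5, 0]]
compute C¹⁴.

[[0, 0, 0], [0, 0, 0], [0, 0, 0]]

C is strictly triangular, hence nilpotent: C³ = 0, so C¹⁴ = 0.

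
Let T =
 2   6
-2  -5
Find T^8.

tr T = -3 and det T = 2, so the characteristic polynomial is λ² − (-3)λ + (2) with roots -2 and -1.
Eigenvectors give P = [[3, -2], [-2, 1]] with P⁻¹ = [[-1, -2], [-2, -3]], and T = P·diag(-2, -1)·P⁻¹.
Then T^8 = P·diag(256, 1)·P⁻¹ = [[768, -2], [-512, 1]] · [[-1, -2], [-2, -3]] = [[-764, -1530], [510, 1021]].

[[-764, -1530], [510, 1021]]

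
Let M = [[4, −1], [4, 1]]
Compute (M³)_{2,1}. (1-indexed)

68

M² = [[12, −5], [20, −3]]
M³ = [[28, −17], [68, −23]]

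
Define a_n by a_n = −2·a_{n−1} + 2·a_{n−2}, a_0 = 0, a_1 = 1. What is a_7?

With companion matrix T = [[−2, 2], [1, 0]], [a_n, a_{n−1}]ᵀ = T·[a_{n−1}, a_{n−2}]ᵀ, so [a_7, a_6]ᵀ = T^6·[a_1, a_0]ᵀ.
T^6 = [[328, −240], [−120, 88]], giving [a_7, a_6]ᵀ = [[328], [−120]].

328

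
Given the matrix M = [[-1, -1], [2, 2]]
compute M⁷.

M² = M (a projection; rank 1, trace 1), so M⁷ = M.

[[-1, -1], [2, 2]]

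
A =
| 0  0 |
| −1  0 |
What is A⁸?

[[0, 0], [0, 0]]

A is strictly triangular, hence nilpotent: A² = 0, so A⁸ = 0.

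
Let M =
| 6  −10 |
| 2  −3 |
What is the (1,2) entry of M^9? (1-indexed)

−5110

tr M = 3 and det M = 2, so the characteristic polynomial is λ² − (3)λ + (2) with roots 1 and 2.
Eigenvectors give P = [[2, −5], [1, −2]] with P⁻¹ = [[−2, 5], [−1, 2]], and M = P·diag(1, 2)·P⁻¹.
Then M^9 = P·diag(1, 512)·P⁻¹ = [[2, −2560], [1, −1024]] · [[−2, 5], [−1, 2]] = [[2556, −5110], [1022, −2043]].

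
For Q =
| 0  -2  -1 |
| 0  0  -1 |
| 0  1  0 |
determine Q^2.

[[0, -1, 2], [0, -1, 0], [0, 0, -1]]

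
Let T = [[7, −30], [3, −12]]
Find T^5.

[[1867, −6330], [633, −2142]]

tr T = −5 and det T = 6, so the characteristic polynomial is λ² − (−5)λ + (6) with roots −2 and −3.
Eigenvectors give P = [[10, −3], [3, −1]] with P⁻¹ = [[1, −3], [3, −10]], and T = P·diag(−2, −3)·P⁻¹.
Then T^5 = P·diag(−32, −243)·P⁻¹ = [[−320, 729], [−96, 243]] · [[1, −3], [3, −10]] = [[1867, −6330], [633, −2142]].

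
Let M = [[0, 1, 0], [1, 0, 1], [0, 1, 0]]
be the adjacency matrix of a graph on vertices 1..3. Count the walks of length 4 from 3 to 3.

2

The number of length-4 walks from vertex 3 to vertex 3 is entry (3,3) of M⁴, where M is the adjacency matrix.
M² = [[1, 0, 1], [0, 2, 0], [1, 0, 1]]
M³ = [[0, 2, 0], [2, 0, 2], [0, 2, 0]]
M⁴ = [[2, 0, 2], [0, 4, 0], [2, 0, 2]]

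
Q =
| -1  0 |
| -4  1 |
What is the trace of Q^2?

2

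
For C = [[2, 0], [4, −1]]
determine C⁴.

C² = [[4, 0], [4, 1]]
C³ = [[8, 0], [12, −1]]
C⁴ = [[16, 0], [20, 1]]

[[16, 0], [20, 1]]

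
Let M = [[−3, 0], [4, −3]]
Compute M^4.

M^2 = [[9, 0], [−24, 9]]
M^3 = [[−27, 0], [108, −27]]
M^4 = [[81, 0], [−432, 81]]

[[81, 0], [−432, 81]]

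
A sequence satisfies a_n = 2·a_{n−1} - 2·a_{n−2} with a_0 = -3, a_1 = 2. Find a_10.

With companion matrix T = [[2, -2], [1, 0]], [a_n, a_{n−1}]ᵀ = T·[a_{n−1}, a_{n−2}]ᵀ, so [a_10, a_9]ᵀ = T⁹·[a_1, a_0]ᵀ.
T⁹ = [[32, -32], [16, 0]], giving [a_10, a_9]ᵀ = [[160], [32]].

160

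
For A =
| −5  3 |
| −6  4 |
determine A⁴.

[[31, −15], [30, −14]]

tr A = −1 and det A = −2, so the characteristic polynomial is λ² − (−1)λ + (−2) with roots −2 and 1.
Eigenvectors give P = [[1, −1], [1, −2]] with P⁻¹ = [[2, −1], [1, −1]], and A = P·diag(−2, 1)·P⁻¹.
Then A⁴ = P·diag(16, 1)·P⁻¹ = [[16, −1], [16, −2]] · [[2, −1], [1, −1]] = [[31, −15], [30, −14]].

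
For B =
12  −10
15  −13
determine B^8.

tr B = −1 and det B = −6, so the characteristic polynomial is λ² − (−1)λ + (−6) with roots −3 and 2.
Eigenvectors give P = [[−2, 1], [−3, 1]] with P⁻¹ = [[1, −1], [3, −2]], and B = P·diag(−3, 2)·P⁻¹.
Then B^8 = P·diag(6561, 256)·P⁻¹ = [[−13122, 256], [−19683, 256]] · [[1, −1], [3, −2]] = [[−12354, 12610], [−18915, 19171]].

[[−12354, 12610], [−18915, 19171]]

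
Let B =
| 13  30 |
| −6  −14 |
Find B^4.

[[−59, −150], [30, 76]]

tr B = −1 and det B = −2, so the characteristic polynomial is λ² − (−1)λ + (−2) with roots −2 and 1.
Eigenvectors give P = [[−2, −5], [1, 2]] with P⁻¹ = [[2, 5], [−1, −2]], and B = P·diag(−2, 1)·P⁻¹.
Then B^4 = P·diag(16, 1)·P⁻¹ = [[−32, −5], [16, 2]] · [[2, 5], [−1, −2]] = [[−59, −150], [30, 76]].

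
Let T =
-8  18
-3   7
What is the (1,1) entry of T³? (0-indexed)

tr T = -1 and det T = -2, so the characteristic polynomial is λ² − (-1)λ + (-2) with roots -2 and 1.
Eigenvectors give P = [[3, -2], [1, -1]] with P⁻¹ = [[1, -2], [1, -3]], and T = P·diag(-2, 1)·P⁻¹.
Then T³ = P·diag(-8, 1)·P⁻¹ = [[-24, -2], [-8, -1]] · [[1, -2], [1, -3]] = [[-26, 54], [-9, 19]].

19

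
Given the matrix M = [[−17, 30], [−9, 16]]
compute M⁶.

tr M = −1 and det M = −2, so the characteristic polynomial is λ² − (−1)λ + (−2) with roots −2 and 1.
Eigenvectors give P = [[−2, 5], [−1, 3]] with P⁻¹ = [[−3, 5], [−1, 2]], and M = P·diag(−2, 1)·P⁻¹.
Then M⁶ = P·diag(64, 1)·P⁻¹ = [[−128, 5], [−64, 3]] · [[−3, 5], [−1, 2]] = [[379, −630], [189, −314]].

[[379, −630], [189, −314]]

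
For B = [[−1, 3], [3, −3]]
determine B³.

B² = [[10, −12], [−12, 18]]
B³ = [[−46, 66], [66, −90]]

[[−46, 66], [66, −90]]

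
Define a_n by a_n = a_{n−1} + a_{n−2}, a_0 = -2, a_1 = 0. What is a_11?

With companion matrix T = [[1, 1], [1, 0]], [a_n, a_{n−1}]ᵀ = T·[a_{n−1}, a_{n−2}]ᵀ, so [a_11, a_10]ᵀ = T¹⁰·[a_1, a_0]ᵀ.
T¹⁰ = [[89, 55], [55, 34]], giving [a_11, a_10]ᵀ = [[-110], [-68]].

-110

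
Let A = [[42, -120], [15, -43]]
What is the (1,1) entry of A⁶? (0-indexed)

tr A = -1 and det A = -6, so the characteristic polynomial is λ² − (-1)λ + (-6) with roots 2 and -3.
Eigenvectors give P = [[3, -8], [1, -3]] with P⁻¹ = [[3, -8], [1, -3]], and A = P·diag(2, -3)·P⁻¹.
Then A⁶ = P·diag(64, 729)·P⁻¹ = [[192, -5832], [64, -2187]] · [[3, -8], [1, -3]] = [[-5256, 15960], [-1995, 6049]].

6049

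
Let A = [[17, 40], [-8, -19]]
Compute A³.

[[113, 280], [-56, -139]]

tr A = -2 and det A = -3, so the characteristic polynomial is λ² − (-2)λ + (-3) with roots -3 and 1.
Eigenvectors give P = [[-2, 5], [1, -2]] with P⁻¹ = [[2, 5], [1, 2]], and A = P·diag(-3, 1)·P⁻¹.
Then A³ = P·diag(-27, 1)·P⁻¹ = [[54, 5], [-27, -2]] · [[2, 5], [1, 2]] = [[113, 280], [-56, -139]].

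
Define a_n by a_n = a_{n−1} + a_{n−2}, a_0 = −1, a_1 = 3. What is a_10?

131

With companion matrix C = [[1, 1], [1, 0]], [a_n, a_{n−1}]ᵀ = C·[a_{n−1}, a_{n−2}]ᵀ, so [a_10, a_9]ᵀ = C^9·[a_1, a_0]ᵀ.
C^9 = [[55, 34], [34, 21]], giving [a_10, a_9]ᵀ = [[131], [81]].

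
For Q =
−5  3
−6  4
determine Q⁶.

tr Q = −1 and det Q = −2, so the characteristic polynomial is λ² − (−1)λ + (−2) with roots 1 and −2.
Eigenvectors give P = [[−1, 1], [−2, 1]] with P⁻¹ = [[1, −1], [2, −1]], and Q = P·diag(1, −2)·P⁻¹.
Then Q⁶ = P·diag(1, 64)·P⁻¹ = [[−1, 64], [−2, 64]] · [[1, −1], [2, −1]] = [[127, −63], [126, −62]].

[[127, −63], [126, −62]]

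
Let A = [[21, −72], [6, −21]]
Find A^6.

tr A = 0 and det A = −9, so the characteristic polynomial is λ² − (0)λ + (−9) with roots −3 and 3.
Eigenvectors give P = [[3, 4], [1, 1]] with P⁻¹ = [[−1, 4], [1, −3]], and A = P·diag(−3, 3)·P⁻¹.
Then A^6 = P·diag(729, 729)·P⁻¹ = [[2187, 2916], [729, 729]] · [[−1, 4], [1, −3]] = [[729, 0], [0, 729]].

[[729, 0], [0, 729]]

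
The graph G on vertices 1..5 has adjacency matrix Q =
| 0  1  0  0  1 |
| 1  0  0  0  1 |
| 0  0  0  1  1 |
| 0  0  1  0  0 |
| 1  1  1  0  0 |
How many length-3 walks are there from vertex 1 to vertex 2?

The number of length-3 walks from vertex 1 to vertex 2 is entry (1,2) of Q³, where Q is the adjacency matrix.
Q² = [[2, 1, 1, 0, 1], [1, 2, 1, 0, 1], [1, 1, 2, 0, 0], [0, 0, 0, 1, 1], [1, 1, 0, 1, 3]]
Q³ = [[2, 3, 1, 1, 4], [3, 2, 1, 1, 4], [1, 1, 0, 2, 4], [1, 1, 2, 0, 0], [4, 4, 4, 0, 2]]

3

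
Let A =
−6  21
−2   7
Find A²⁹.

A² = A (a projection; rank 1, trace 1), so A²⁹ = A.

[[−6, 21], [−2, 7]]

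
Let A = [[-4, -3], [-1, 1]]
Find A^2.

[[19, 9], [3, 4]]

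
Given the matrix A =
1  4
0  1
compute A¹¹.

[[1, 44], [0, 1]]

A = I + N where N = [[0, 4], [0, 0]] is strictly upper-triangular, so N² = 0.
(I + N)¹¹ = I + 11·N = [[1, 44], [0, 1]].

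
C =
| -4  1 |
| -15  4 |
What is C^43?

C² = I (check: tr C = 0 and det C = -1), so C^43 = C since 43 is odd.

[[-4, 1], [-15, 4]]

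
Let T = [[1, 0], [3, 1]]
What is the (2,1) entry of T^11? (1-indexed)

T = I + N where N = [[0, 0], [3, 0]] is strictly lower-triangular, so N^2 = 0.
(I + N)^11 = I + 11·N = [[1, 0], [33, 1]].

33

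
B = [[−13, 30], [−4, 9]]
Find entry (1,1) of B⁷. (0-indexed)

10929

tr B = −4 and det B = 3, so the characteristic polynomial is λ² − (−4)λ + (3) with roots −1 and −3.
Eigenvectors give P = [[5, 3], [2, 1]] with P⁻¹ = [[−1, 3], [2, −5]], and B = P·diag(−1, −3)·P⁻¹.
Then B⁷ = P·diag(−1, −2187)·P⁻¹ = [[−5, −6561], [−2, −2187]] · [[−1, 3], [2, −5]] = [[−13117, 32790], [−4372, 10929]].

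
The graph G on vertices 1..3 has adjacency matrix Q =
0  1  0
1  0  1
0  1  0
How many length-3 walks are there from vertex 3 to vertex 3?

The number of length-3 walks from vertex 3 to vertex 3 is entry (3,3) of Q³, where Q is the adjacency matrix.
Q² = [[1, 0, 1], [0, 2, 0], [1, 0, 1]]
Q³ = [[0, 2, 0], [2, 0, 2], [0, 2, 0]]

0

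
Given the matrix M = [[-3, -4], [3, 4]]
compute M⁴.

M² = M (a projection; rank 1, trace 1), so M⁴ = M.

[[-3, -4], [3, 4]]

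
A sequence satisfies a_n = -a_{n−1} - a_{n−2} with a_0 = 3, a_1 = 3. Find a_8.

With companion matrix A = [[-1, -1], [1, 0]], [a_n, a_{n−1}]ᵀ = A·[a_{n−1}, a_{n−2}]ᵀ, so [a_8, a_7]ᵀ = A⁷·[a_1, a_0]ᵀ.
A⁷ = [[-1, -1], [1, 0]], giving [a_8, a_7]ᵀ = [[-6], [3]].

-6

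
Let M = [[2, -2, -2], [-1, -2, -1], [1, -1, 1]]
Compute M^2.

[[4, 2, -4], [-1, 7, 3], [4, -1, 0]]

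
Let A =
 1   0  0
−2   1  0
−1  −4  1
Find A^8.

A = I + N where N = [[0, 0, 0], [−2, 0, 0], [−1, −4, 0]] is strictly lower-triangular, so N^3 = 0.
(I + N)^8 = I + 8·N + 28·N^2 = [[1, 0, 0], [−16, 1, 0], [216, −32, 1]].

[[1, 0, 0], [−16, 1, 0], [216, −32, 1]]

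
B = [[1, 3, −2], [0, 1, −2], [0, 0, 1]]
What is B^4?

[[1, 12, −44], [0, 1, −8], [0, 0, 1]]

B = I + N where N = [[0, 3, −2], [0, 0, −2], [0, 0, 0]] is strictly upper-triangular, so N^3 = 0.
(I + N)^4 = I + 4·N + 6·N^2 = [[1, 12, −44], [0, 1, −8], [0, 0, 1]].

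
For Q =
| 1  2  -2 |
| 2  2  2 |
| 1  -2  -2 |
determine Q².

[[3, 10, 6], [8, 4, -4], [-5, 2, -2]]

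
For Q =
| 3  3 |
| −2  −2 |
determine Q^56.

[[3, 3], [−2, −2]]

Q² = Q (a projection; rank 1, trace 1), so Q^56 = Q.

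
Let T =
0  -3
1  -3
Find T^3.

[[9, -18], [6, -9]]

T^2 = [[-3, 9], [-3, 6]]
T^3 = [[9, -18], [6, -9]]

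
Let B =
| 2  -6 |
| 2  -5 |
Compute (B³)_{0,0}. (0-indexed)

20

tr B = -3 and det B = 2, so the characteristic polynomial is λ² − (-3)λ + (2) with roots -2 and -1.
Eigenvectors give P = [[3, 2], [2, 1]] with P⁻¹ = [[-1, 2], [2, -3]], and B = P·diag(-2, -1)·P⁻¹.
Then B³ = P·diag(-8, -1)·P⁻¹ = [[-24, -2], [-16, -1]] · [[-1, 2], [2, -3]] = [[20, -42], [14, -29]].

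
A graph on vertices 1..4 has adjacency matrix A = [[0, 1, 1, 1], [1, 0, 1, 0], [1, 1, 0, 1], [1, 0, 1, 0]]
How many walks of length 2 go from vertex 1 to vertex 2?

1

The number of length-2 walks from vertex 1 to vertex 2 is entry (1,2) of A², where A is the adjacency matrix.
A² = [[3, 1, 2, 1], [1, 2, 1, 2], [2, 1, 3, 1], [1, 2, 1, 2]]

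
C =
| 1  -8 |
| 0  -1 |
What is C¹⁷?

[[1, -8], [0, -1]]

C² = I (check: tr C = 0 and det C = -1), so C¹⁷ = C since 17 is odd.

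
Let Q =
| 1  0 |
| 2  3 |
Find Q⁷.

[[1, 0], [2186, 2187]]

tr Q = 4 and det Q = 3, so the characteristic polynomial is λ² − (4)λ + (3) with roots 3 and 1.
Eigenvectors give P = [[0, −1], [1, 1]] with P⁻¹ = [[1, 1], [−1, 0]], and Q = P·diag(3, 1)·P⁻¹.
Then Q⁷ = P·diag(2187, 1)·P⁻¹ = [[0, −1], [2187, 1]] · [[1, 1], [−1, 0]] = [[1, 0], [2186, 2187]].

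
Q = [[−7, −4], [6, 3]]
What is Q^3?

[[−79, −52], [78, 51]]

tr Q = −4 and det Q = 3, so the characteristic polynomial is λ² − (−4)λ + (3) with roots −1 and −3.
Eigenvectors give P = [[−2, −1], [3, 1]] with P⁻¹ = [[1, 1], [−3, −2]], and Q = P·diag(−1, −3)·P⁻¹.
Then Q^3 = P·diag(−1, −27)·P⁻¹ = [[2, 27], [−3, −27]] · [[1, 1], [−3, −2]] = [[−79, −52], [78, 51]].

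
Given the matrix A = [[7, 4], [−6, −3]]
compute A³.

tr A = 4 and det A = 3, so the characteristic polynomial is λ² − (4)λ + (3) with roots 3 and 1.
Eigenvectors give P = [[−1, −2], [1, 3]] with P⁻¹ = [[−3, −2], [1, 1]], and A = P·diag(3, 1)·P⁻¹.
Then A³ = P·diag(27, 1)·P⁻¹ = [[−27, −2], [27, 3]] · [[−3, −2], [1, 1]] = [[79, 52], [−78, −51]].

[[79, 52], [−78, −51]]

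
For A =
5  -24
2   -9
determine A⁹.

[[59045, -236184], [19682, -78729]]

tr A = -4 and det A = 3, so the characteristic polynomial is λ² − (-4)λ + (3) with roots -3 and -1.
Eigenvectors give P = [[3, 4], [1, 1]] with P⁻¹ = [[-1, 4], [1, -3]], and A = P·diag(-3, -1)·P⁻¹.
Then A⁹ = P·diag(-19683, -1)·P⁻¹ = [[-59049, -4], [-19683, -1]] · [[-1, 4], [1, -3]] = [[59045, -236184], [19682, -78729]].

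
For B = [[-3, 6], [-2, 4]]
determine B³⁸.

[[-3, 6], [-2, 4]]

B² = B (a projection; rank 1, trace 1), so B³⁸ = B.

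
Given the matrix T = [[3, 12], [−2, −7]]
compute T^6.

[[−1455, −4368], [728, 2185]]

tr T = −4 and det T = 3, so the characteristic polynomial is λ² − (−4)λ + (3) with roots −1 and −3.
Eigenvectors give P = [[−3, −2], [1, 1]] with P⁻¹ = [[−1, −2], [1, 3]], and T = P·diag(−1, −3)·P⁻¹.
Then T^6 = P·diag(1, 729)·P⁻¹ = [[−3, −1458], [1, 729]] · [[−1, −2], [1, 3]] = [[−1455, −4368], [728, 2185]].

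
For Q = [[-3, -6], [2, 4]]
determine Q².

[[-3, -6], [2, 4]]

Q² = Q (a projection; rank 1, trace 1), so Q² = Q.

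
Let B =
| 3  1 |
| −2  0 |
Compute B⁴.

tr B = 3 and det B = 2, so the characteristic polynomial is λ² − (3)λ + (2) with roots 1 and 2.
Eigenvectors give P = [[−1, −1], [2, 1]] with P⁻¹ = [[1, 1], [−2, −1]], and B = P·diag(1, 2)·P⁻¹.
Then B⁴ = P·diag(1, 16)·P⁻¹ = [[−1, −16], [2, 16]] · [[1, 1], [−2, −1]] = [[31, 15], [−30, −14]].

[[31, 15], [−30, −14]]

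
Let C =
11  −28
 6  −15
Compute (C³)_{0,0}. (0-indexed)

tr C = −4 and det C = 3, so the characteristic polynomial is λ² − (−4)λ + (3) with roots −1 and −3.
Eigenvectors give P = [[7, 2], [3, 1]] with P⁻¹ = [[1, −2], [−3, 7]], and C = P·diag(−1, −3)·P⁻¹.
Then C³ = P·diag(−1, −27)·P⁻¹ = [[−7, −54], [−3, −27]] · [[1, −2], [−3, 7]] = [[155, −364], [78, −183]].

155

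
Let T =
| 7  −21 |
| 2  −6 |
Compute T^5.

T² = T (a projection; rank 1, trace 1), so T^5 = T.

[[7, −21], [2, −6]]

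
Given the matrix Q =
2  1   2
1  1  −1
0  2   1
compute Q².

[[5, 7, 5], [3, 0, 0], [2, 4, −1]]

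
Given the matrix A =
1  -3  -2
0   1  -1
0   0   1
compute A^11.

[[1, -33, 143], [0, 1, -11], [0, 0, 1]]

A = I + N where N = [[0, -3, -2], [0, 0, -1], [0, 0, 0]] is strictly upper-triangular, so N^3 = 0.
(I + N)^11 = I + 11·N + 55·N^2 = [[1, -33, 143], [0, 1, -11], [0, 0, 1]].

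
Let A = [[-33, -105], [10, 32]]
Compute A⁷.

[[-16077, -48615], [4630, 14018]]

tr A = -1 and det A = -6, so the characteristic polynomial is λ² − (-1)λ + (-6) with roots 2 and -3.
Eigenvectors give P = [[-3, 7], [1, -2]] with P⁻¹ = [[2, 7], [1, 3]], and A = P·diag(2, -3)·P⁻¹.
Then A⁷ = P·diag(128, -2187)·P⁻¹ = [[-384, -15309], [128, 4374]] · [[2, 7], [1, 3]] = [[-16077, -48615], [4630, 14018]].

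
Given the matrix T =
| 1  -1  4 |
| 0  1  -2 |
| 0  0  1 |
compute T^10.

T = I + N where N = [[0, -1, 4], [0, 0, -2], [0, 0, 0]] is strictly upper-triangular, so N^3 = 0.
(I + N)^10 = I + 10·N + 45·N^2 = [[1, -10, 130], [0, 1, -20], [0, 0, 1]].

[[1, -10, 130], [0, 1, -20], [0, 0, 1]]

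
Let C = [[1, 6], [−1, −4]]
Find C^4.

tr C = −3 and det C = 2, so the characteristic polynomial is λ² − (−3)λ + (2) with roots −1 and −2.
Eigenvectors give P = [[3, −2], [−1, 1]] with P⁻¹ = [[1, 2], [1, 3]], and C = P·diag(−1, −2)·P⁻¹.
Then C^4 = P·diag(1, 16)·P⁻¹ = [[3, −32], [−1, 16]] · [[1, 2], [1, 3]] = [[−29, −90], [15, 46]].

[[−29, −90], [15, 46]]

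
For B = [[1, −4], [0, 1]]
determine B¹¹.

B = I + N where N = [[0, −4], [0, 0]] is strictly upper-triangular, so N² = 0.
(I + N)¹¹ = I + 11·N = [[1, −44], [0, 1]].

[[1, −44], [0, 1]]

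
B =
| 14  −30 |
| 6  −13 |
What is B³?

tr B = 1 and det B = −2, so the characteristic polynomial is λ² − (1)λ + (−2) with roots 2 and −1.
Eigenvectors give P = [[5, −2], [2, −1]] with P⁻¹ = [[1, −2], [2, −5]], and B = P·diag(2, −1)·P⁻¹.
Then B³ = P·diag(8, −1)·P⁻¹ = [[40, 2], [16, 1]] · [[1, −2], [2, −5]] = [[44, −90], [18, −37]].

[[44, −90], [18, −37]]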